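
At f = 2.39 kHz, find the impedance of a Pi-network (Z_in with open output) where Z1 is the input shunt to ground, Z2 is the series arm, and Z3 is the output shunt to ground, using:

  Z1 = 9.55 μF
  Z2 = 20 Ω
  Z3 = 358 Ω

Step 1 — Angular frequency: ω = 2π·f = 2π·2390 = 1.502e+04 rad/s.
Step 2 — Component impedances:
  Z1: Z = 1/(jωC) = -j/(ω·C) = 0 - j6.973 Ω
  Z2: Z = R = 20 Ω
  Z3: Z = R = 358 Ω
Step 3 — With open output, the series arm Z2 and the output shunt Z3 appear in series to ground: Z2 + Z3 = 378 Ω.
Step 4 — Parallel with input shunt Z1: Z_in = Z1 || (Z2 + Z3) = 0.1286 - j6.971 Ω = 6.972∠-88.9° Ω.

Z = 0.1286 - j6.971 Ω = 6.972∠-88.9° Ω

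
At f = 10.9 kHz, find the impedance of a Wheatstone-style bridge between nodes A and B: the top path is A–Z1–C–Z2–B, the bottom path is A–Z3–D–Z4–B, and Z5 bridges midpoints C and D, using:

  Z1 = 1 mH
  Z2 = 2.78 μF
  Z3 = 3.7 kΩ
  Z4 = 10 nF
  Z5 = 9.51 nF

Step 1 — Angular frequency: ω = 2π·f = 2π·1.09e+04 = 6.849e+04 rad/s.
Step 2 — Component impedances:
  Z1: Z = jωL = j·6.849e+04·0.001 = 0 + j68.49 Ω
  Z2: Z = 1/(jωC) = -j/(ω·C) = 0 - j5.252 Ω
  Z3: Z = R = 3700 Ω
  Z4: Z = 1/(jωC) = -j/(ω·C) = 0 - j1460 Ω
  Z5: Z = 1/(jωC) = -j/(ω·C) = 0 - j1535 Ω
Step 3 — Bridge requires nodal analysis (the Z5 bridge couples midpoints C and D, so the two paths cannot be reduced to a simple series/parallel combination). Setting node B to ground and injecting 1 A at node A, the 3-node admittance system at A, C, D solves to V_A = Z_AB = 1.132 + j63.45 Ω = 63.46∠89.0° Ω.

Z = 1.132 + j63.45 Ω = 63.46∠89.0° Ω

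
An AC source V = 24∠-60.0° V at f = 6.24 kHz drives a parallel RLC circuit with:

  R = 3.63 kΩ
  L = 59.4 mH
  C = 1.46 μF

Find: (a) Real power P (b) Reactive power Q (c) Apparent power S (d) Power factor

Step 1 — Angular frequency: ω = 2π·f = 2π·6240 = 3.921e+04 rad/s.
Step 2 — Component impedances:
  R: Z = R = 3630 Ω
  L: Z = jωL = j·3.921e+04·0.0594 = 0 + j2329 Ω
  C: Z = 1/(jωC) = -j/(ω·C) = 0 - j17.47 Ω
Step 3 — Parallel combination: 1/Z_total = 1/R + 1/L + 1/C; Z_total = 0.08535 - j17.6 Ω = 17.6∠-89.7° Ω.
Step 4 — Source phasor: V = 24∠-60.0° V = 12 - j20.78 V.
Step 5 — Current: I = V / Z = 1.184 + j0.676 A = 1.364∠29.7° A.
Step 6 — Complex power: S = V·I* = 0.1587 - j32.72 VA.
Step 7 — Real power: P = Re(S) = 0.1587 W.
Step 8 — Reactive power: Q = Im(S) = -32.72 VAR.
Step 9 — Apparent power: |S| = 32.72 VA.
Step 10 — Power factor: PF = P/|S| = 0.004849 (leading).

(a) P = 0.1587 W  (b) Q = -32.72 VAR  (c) S = 32.72 VA  (d) PF = 0.004849 (leading)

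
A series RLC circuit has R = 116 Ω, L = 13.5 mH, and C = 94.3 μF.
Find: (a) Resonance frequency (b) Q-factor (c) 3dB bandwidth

Step 1 — Resonance: ω₀ = 1/√(LC) = 1/√(0.0135·9.43e-05) = 886.3 rad/s.
Step 2 — f₀ = ω₀/(2π) = 141.1 Hz.
Step 3 — Series Q: Q = ω₀L/R = 886.3·0.0135/116 = 0.1031.
Step 4 — Bandwidth: Δω = ω₀/Q = 8593 rad/s; BW = Δω/(2π) = 1368 Hz.

(a) f₀ = 141.1 Hz  (b) Q = 0.1031  (c) BW = 1368 Hz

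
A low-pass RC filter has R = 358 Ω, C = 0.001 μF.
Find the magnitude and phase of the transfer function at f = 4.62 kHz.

Step 1 — Angular frequency: ω = 2π·4620 = 2.903e+04 rad/s.
Step 2 — Transfer function: H(jω) = 1/(1 + jωRC).
Step 3 — Denominator: 1 + jωRC = 1 + j·2.903e+04·358·1e-09 = 1 + j0.01039.
Step 4 — H = 0.9999 - j0.01039.
Step 5 — Magnitude: |H| = 0.9999 (-0.0 dB); phase: φ = -0.6°.

|H| = 0.9999 (-0.0 dB), φ = -0.6°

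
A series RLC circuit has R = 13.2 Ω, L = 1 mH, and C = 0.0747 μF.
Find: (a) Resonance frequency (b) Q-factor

Step 1 — Resonance condition Im(Z)=0 gives ω₀ = 1/√(LC).
Step 2 — ω₀ = 1/√(0.001·7.47e-08) = 1.157e+05 rad/s.
Step 3 — f₀ = ω₀/(2π) = 1.841e+04 Hz.
Step 4 — Series Q: Q = ω₀L/R = 1.157e+05·0.001/13.2 = 8.765.

(a) f₀ = 1.841e+04 Hz  (b) Q = 8.765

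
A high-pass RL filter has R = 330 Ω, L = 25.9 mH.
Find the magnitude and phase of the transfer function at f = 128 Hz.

Step 1 — Angular frequency: ω = 2π·128 = 804.2 rad/s.
Step 2 — Transfer function: H(jω) = jωL/(R + jωL).
Step 3 — Numerator jωL = j·20.83; denominator R + jωL = 330 + j20.83.
Step 4 — H = 0.003968 + j0.06287.
Step 5 — Magnitude: |H| = 0.063 (-24.0 dB); phase: φ = 86.4°.

|H| = 0.063 (-24.0 dB), φ = 86.4°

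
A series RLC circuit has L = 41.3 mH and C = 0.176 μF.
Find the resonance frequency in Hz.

Step 1 — Resonance condition Im(Z)=0 gives ω₀ = 1/√(LC).
Step 2 — ω₀ = 1/√(0.0413·1.76e-07) = 1.173e+04 rad/s.
Step 3 — f₀ = ω₀/(2π) = 1867 Hz.

f₀ = 1867 Hz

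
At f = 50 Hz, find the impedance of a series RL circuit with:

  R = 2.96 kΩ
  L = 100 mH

Step 1 — Angular frequency: ω = 2π·f = 2π·50 = 314.2 rad/s.
Step 2 — Component impedances:
  R: Z = R = 2960 Ω
  L: Z = jωL = j·314.2·0.1 = 0 + j31.42 Ω
Step 3 — Series combination: Z_total = R + L = 2960 + j31.42 Ω = 2960∠0.6° Ω.

Z = 2960 + j31.42 Ω = 2960∠0.6° Ω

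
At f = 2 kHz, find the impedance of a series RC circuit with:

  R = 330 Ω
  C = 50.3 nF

Step 1 — Angular frequency: ω = 2π·f = 2π·2000 = 1.257e+04 rad/s.
Step 2 — Component impedances:
  R: Z = R = 330 Ω
  C: Z = 1/(jωC) = -j/(ω·C) = 0 - j1582 Ω
Step 3 — Series combination: Z_total = R + C = 330 - j1582 Ω = 1616∠-78.2° Ω.

Z = 330 - j1582 Ω = 1616∠-78.2° Ω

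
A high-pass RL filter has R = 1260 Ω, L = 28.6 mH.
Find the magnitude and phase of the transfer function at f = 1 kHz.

Step 1 — Angular frequency: ω = 2π·1000 = 6283 rad/s.
Step 2 — Transfer function: H(jω) = jωL/(R + jωL).
Step 3 — Numerator jωL = j·179.7; denominator R + jωL = 1260 + j179.7.
Step 4 — H = 0.01993 + j0.1398.
Step 5 — Magnitude: |H| = 0.1412 (-17.0 dB); phase: φ = 81.9°.

|H| = 0.1412 (-17.0 dB), φ = 81.9°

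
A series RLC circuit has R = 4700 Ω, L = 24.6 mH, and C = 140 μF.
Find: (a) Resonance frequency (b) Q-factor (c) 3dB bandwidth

Step 1 — Resonance: ω₀ = 1/√(LC) = 1/√(0.0246·0.00014) = 538.9 rad/s.
Step 2 — f₀ = ω₀/(2π) = 85.76 Hz.
Step 3 — Series Q: Q = ω₀L/R = 538.9·0.0246/4700 = 0.00282.
Step 4 — Bandwidth: Δω = ω₀/Q = 1.911e+05 rad/s; BW = Δω/(2π) = 3.041e+04 Hz.

(a) f₀ = 85.76 Hz  (b) Q = 0.00282  (c) BW = 3.041e+04 Hz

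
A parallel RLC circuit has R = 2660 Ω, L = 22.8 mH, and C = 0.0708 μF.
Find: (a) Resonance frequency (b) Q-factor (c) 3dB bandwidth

Step 1 — Resonance: ω₀ = 1/√(LC) = 1/√(0.0228·7.08e-08) = 2.489e+04 rad/s.
Step 2 — f₀ = ω₀/(2π) = 3961 Hz.
Step 3 — Parallel Q: Q = R/(ω₀L) = 2660/(2.489e+04·0.0228) = 4.687.
Step 4 — Bandwidth: Δω = ω₀/Q = 5310 rad/s; BW = Δω/(2π) = 845.1 Hz.

(a) f₀ = 3961 Hz  (b) Q = 4.687  (c) BW = 845.1 Hz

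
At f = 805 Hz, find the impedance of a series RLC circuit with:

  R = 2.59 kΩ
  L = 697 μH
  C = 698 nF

Step 1 — Angular frequency: ω = 2π·f = 2π·805 = 5058 rad/s.
Step 2 — Component impedances:
  R: Z = R = 2590 Ω
  L: Z = jωL = j·5058·0.000697 = 0 + j3.525 Ω
  C: Z = 1/(jωC) = -j/(ω·C) = 0 - j283.2 Ω
Step 3 — Series combination: Z_total = R + L + C = 2590 - j279.7 Ω = 2605∠-6.2° Ω.

Z = 2590 - j279.7 Ω = 2605∠-6.2° Ω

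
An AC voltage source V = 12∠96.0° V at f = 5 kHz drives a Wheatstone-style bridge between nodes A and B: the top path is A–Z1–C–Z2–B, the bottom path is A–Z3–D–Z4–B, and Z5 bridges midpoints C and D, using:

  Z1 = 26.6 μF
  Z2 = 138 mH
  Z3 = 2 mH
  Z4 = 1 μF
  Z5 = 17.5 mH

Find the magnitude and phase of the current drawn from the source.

Step 1 — Angular frequency: ω = 2π·f = 2π·5000 = 3.142e+04 rad/s.
Step 2 — Component impedances:
  Z1: Z = 1/(jωC) = -j/(ω·C) = 0 - j1.197 Ω
  Z2: Z = jωL = j·3.142e+04·0.138 = 0 + j4335 Ω
  Z3: Z = jωL = j·3.142e+04·0.002 = 0 + j62.83 Ω
  Z4: Z = 1/(jωC) = -j/(ω·C) = 0 - j31.83 Ω
  Z5: Z = jωL = j·3.142e+04·0.0175 = 0 + j549.8 Ω
Step 3 — Bridge requires nodal analysis (the Z5 bridge couples midpoints C and D, so the two paths cannot be reduced to a simple series/parallel combination). Setting node B to ground and injecting 1 A at node A, the 3-node admittance system at A, C, D solves to V_A = Z_AB = 0 + j24.4 Ω = 24.4∠90.0° Ω.
Step 4 — Source phasor: V = 12∠96.0° V = -1.254 + j11.93 V.
Step 5 — Ohm's law: I = V / Z_total = (-1.254 + j11.93) / (0 + j24.4) = 0.489 + j0.0514 A.
Step 6 — Convert to polar: |I| = 0.4917 A, ∠I = 6.0°.

I = 0.4917∠6.0° A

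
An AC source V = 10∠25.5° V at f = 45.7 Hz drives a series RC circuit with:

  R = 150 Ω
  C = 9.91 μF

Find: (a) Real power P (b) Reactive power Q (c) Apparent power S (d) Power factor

Step 1 — Angular frequency: ω = 2π·f = 2π·45.7 = 287.1 rad/s.
Step 2 — Component impedances:
  R: Z = R = 150 Ω
  C: Z = 1/(jωC) = -j/(ω·C) = 0 - j351.4 Ω
Step 3 — Series combination: Z_total = R + C = 150 - j351.4 Ω = 382.1∠-66.9° Ω.
Step 4 — Source phasor: V = 10∠25.5° V = 9.026 + j4.305 V.
Step 5 — Current: I = V / Z = -0.001089 + j0.02615 A = 0.02617∠92.4° A.
Step 6 — Complex power: S = V·I* = 0.1027 - j0.2407 VA.
Step 7 — Real power: P = Re(S) = 0.1027 W.
Step 8 — Reactive power: Q = Im(S) = -0.2407 VAR.
Step 9 — Apparent power: |S| = 0.2617 VA.
Step 10 — Power factor: PF = P/|S| = 0.3926 (leading).

(a) P = 0.1027 W  (b) Q = -0.2407 VAR  (c) S = 0.2617 VA  (d) PF = 0.3926 (leading)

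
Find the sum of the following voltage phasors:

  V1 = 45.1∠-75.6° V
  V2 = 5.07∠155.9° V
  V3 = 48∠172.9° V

Step 1 — Convert each phasor to rectangular form:
  V1 = 45.1·(cos(-75.6°) + j·sin(-75.6°)) = 11.22 - j43.68 V
  V2 = 5.07·(cos(155.9°) + j·sin(155.9°)) = -4.628 + j2.07 V
  V3 = 48·(cos(172.9°) + j·sin(172.9°)) = -47.63 + j5.933 V
Step 2 — Sum components: V_total = -41.04 - j35.68 V.
Step 3 — Convert to polar: |V_total| = 54.38 V, ∠V_total = -139.0°.

V_total = 54.38∠-139.0° V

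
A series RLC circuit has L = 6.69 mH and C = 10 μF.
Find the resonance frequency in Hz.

Step 1 — Resonance condition Im(Z)=0 gives ω₀ = 1/√(LC).
Step 2 — ω₀ = 1/√(0.00669·1e-05) = 3866 rad/s.
Step 3 — f₀ = ω₀/(2π) = 615.3 Hz.

f₀ = 615.3 Hz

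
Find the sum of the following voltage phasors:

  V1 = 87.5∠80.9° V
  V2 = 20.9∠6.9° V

Step 1 — Convert each phasor to rectangular form:
  V1 = 87.5·(cos(80.9°) + j·sin(80.9°)) = 13.84 + j86.4 V
  V2 = 20.9·(cos(6.9°) + j·sin(6.9°)) = 20.75 + j2.511 V
Step 2 — Sum components: V_total = 34.59 + j88.91 V.
Step 3 — Convert to polar: |V_total| = 95.4 V, ∠V_total = 68.7°.

V_total = 95.4∠68.7° V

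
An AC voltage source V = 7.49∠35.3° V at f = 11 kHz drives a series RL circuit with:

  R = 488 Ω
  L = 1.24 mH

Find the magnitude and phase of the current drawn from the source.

Step 1 — Angular frequency: ω = 2π·f = 2π·1.1e+04 = 6.912e+04 rad/s.
Step 2 — Component impedances:
  R: Z = R = 488 Ω
  L: Z = jωL = j·6.912e+04·0.00124 = 0 + j85.7 Ω
Step 3 — Series combination: Z_total = R + L = 488 + j85.7 Ω = 495.5∠10.0° Ω.
Step 4 — Source phasor: V = 7.49∠35.3° V = 6.113 + j4.328 V.
Step 5 — Ohm's law: I = V / Z_total = (6.113 + j4.328) / (488 + j85.7) = 0.01366 + j0.00647 A.
Step 6 — Convert to polar: |I| = 0.01512 A, ∠I = 25.3°.

I = 0.01512∠25.3° A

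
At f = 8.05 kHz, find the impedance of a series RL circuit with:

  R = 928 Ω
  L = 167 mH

Step 1 — Angular frequency: ω = 2π·f = 2π·8050 = 5.058e+04 rad/s.
Step 2 — Component impedances:
  R: Z = R = 928 Ω
  L: Z = jωL = j·5.058e+04·0.167 = 0 + j8447 Ω
Step 3 — Series combination: Z_total = R + L = 928 + j8447 Ω = 8498∠83.7° Ω.

Z = 928 + j8447 Ω = 8498∠83.7° Ω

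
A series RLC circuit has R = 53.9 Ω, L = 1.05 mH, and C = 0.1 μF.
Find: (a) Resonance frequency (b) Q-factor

Step 1 — Resonance condition Im(Z)=0 gives ω₀ = 1/√(LC).
Step 2 — ω₀ = 1/√(0.00105·1e-07) = 9.759e+04 rad/s.
Step 3 — f₀ = ω₀/(2π) = 1.553e+04 Hz.
Step 4 — Series Q: Q = ω₀L/R = 9.759e+04·0.00105/53.9 = 1.901.

(a) f₀ = 1.553e+04 Hz  (b) Q = 1.901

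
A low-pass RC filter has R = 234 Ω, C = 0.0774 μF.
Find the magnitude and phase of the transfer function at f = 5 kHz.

Step 1 — Angular frequency: ω = 2π·5000 = 3.142e+04 rad/s.
Step 2 — Transfer function: H(jω) = 1/(1 + jωRC).
Step 3 — Denominator: 1 + jωRC = 1 + j·3.142e+04·234·7.74e-08 = 1 + j0.569.
Step 4 — H = 0.7554 - j0.4298.
Step 5 — Magnitude: |H| = 0.8692 (-1.2 dB); phase: φ = -29.6°.

|H| = 0.8692 (-1.2 dB), φ = -29.6°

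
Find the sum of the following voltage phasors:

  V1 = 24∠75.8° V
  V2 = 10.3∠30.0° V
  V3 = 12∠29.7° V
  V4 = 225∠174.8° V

Step 1 — Convert each phasor to rectangular form:
  V1 = 24·(cos(75.8°) + j·sin(75.8°)) = 5.887 + j23.27 V
  V2 = 10.3·(cos(30.0°) + j·sin(30.0°)) = 8.92 + j5.15 V
  V3 = 12·(cos(29.7°) + j·sin(29.7°)) = 10.42 + j5.946 V
  V4 = 225·(cos(174.8°) + j·sin(174.8°)) = -224.1 + j20.39 V
Step 2 — Sum components: V_total = -198.8 + j54.75 V.
Step 3 — Convert to polar: |V_total| = 206.2 V, ∠V_total = 164.6°.

V_total = 206.2∠164.6° V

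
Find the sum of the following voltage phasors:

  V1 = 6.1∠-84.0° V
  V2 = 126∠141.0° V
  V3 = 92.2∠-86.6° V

Step 1 — Convert each phasor to rectangular form:
  V1 = 6.1·(cos(-84.0°) + j·sin(-84.0°)) = 0.6376 - j6.067 V
  V2 = 126·(cos(141.0°) + j·sin(141.0°)) = -97.92 + j79.29 V
  V3 = 92.2·(cos(-86.6°) + j·sin(-86.6°)) = 5.468 - j92.04 V
Step 2 — Sum components: V_total = -91.81 - j18.81 V.
Step 3 — Convert to polar: |V_total| = 93.72 V, ∠V_total = -168.4°.

V_total = 93.72∠-168.4° V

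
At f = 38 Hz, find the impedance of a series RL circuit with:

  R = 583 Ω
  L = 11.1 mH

Step 1 — Angular frequency: ω = 2π·f = 2π·38 = 238.8 rad/s.
Step 2 — Component impedances:
  R: Z = R = 583 Ω
  L: Z = jωL = j·238.8·0.0111 = 0 + j2.65 Ω
Step 3 — Series combination: Z_total = R + L = 583 + j2.65 Ω = 583∠0.3° Ω.

Z = 583 + j2.65 Ω = 583∠0.3° Ω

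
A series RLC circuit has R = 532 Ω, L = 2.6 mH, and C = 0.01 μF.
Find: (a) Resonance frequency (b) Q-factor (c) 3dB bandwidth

Step 1 — Resonance condition Im(Z)=0 gives ω₀ = 1/√(LC).
Step 2 — ω₀ = 1/√(0.0026·1e-08) = 1.961e+05 rad/s.
Step 3 — f₀ = ω₀/(2π) = 3.121e+04 Hz.
Step 4 — Series Q: Q = ω₀L/R = 1.961e+05·0.0026/532 = 0.9585.
Step 5 — 3dB bandwidth: Δω = ω₀/Q = 2.046e+05 rad/s; BW = Δω/(2π) = 3.257e+04 Hz.

(a) f₀ = 3.121e+04 Hz  (b) Q = 0.9585  (c) BW = 3.257e+04 Hz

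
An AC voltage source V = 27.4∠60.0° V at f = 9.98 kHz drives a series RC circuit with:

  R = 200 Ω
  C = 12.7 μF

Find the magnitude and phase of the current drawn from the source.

Step 1 — Angular frequency: ω = 2π·f = 2π·9980 = 6.271e+04 rad/s.
Step 2 — Component impedances:
  R: Z = R = 200 Ω
  C: Z = 1/(jωC) = -j/(ω·C) = 0 - j1.256 Ω
Step 3 — Series combination: Z_total = R + C = 200 - j1.256 Ω = 200∠-0.4° Ω.
Step 4 — Source phasor: V = 27.4∠60.0° V = 13.7 + j23.73 V.
Step 5 — Ohm's law: I = V / Z_total = (13.7 + j23.73) / (200 - j1.256) = 0.06775 + j0.1191 A.
Step 6 — Convert to polar: |I| = 0.137 A, ∠I = 60.4°.

I = 0.137∠60.4° A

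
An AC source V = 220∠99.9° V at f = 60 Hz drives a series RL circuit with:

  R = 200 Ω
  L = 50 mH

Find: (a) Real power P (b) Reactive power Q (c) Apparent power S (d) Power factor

Step 1 — Angular frequency: ω = 2π·f = 2π·60 = 377 rad/s.
Step 2 — Component impedances:
  R: Z = R = 200 Ω
  L: Z = jωL = j·377·0.05 = 0 + j18.85 Ω
Step 3 — Series combination: Z_total = R + L = 200 + j18.85 Ω = 200.9∠5.4° Ω.
Step 4 — Source phasor: V = 220∠99.9° V = -37.82 + j216.7 V.
Step 5 — Current: I = V / Z = -0.08623 + j1.092 A = 1.095∠94.5° A.
Step 6 — Complex power: S = V·I* = 239.9 + j22.61 VA.
Step 7 — Real power: P = Re(S) = 239.9 W.
Step 8 — Reactive power: Q = Im(S) = 22.61 VAR.
Step 9 — Apparent power: |S| = 240.9 VA.
Step 10 — Power factor: PF = P/|S| = 0.9956 (lagging).

(a) P = 239.9 W  (b) Q = 22.61 VAR  (c) S = 240.9 VA  (d) PF = 0.9956 (lagging)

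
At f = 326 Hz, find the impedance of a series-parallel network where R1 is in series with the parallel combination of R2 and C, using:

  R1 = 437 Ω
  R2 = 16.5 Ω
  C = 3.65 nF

Step 1 — Angular frequency: ω = 2π·f = 2π·326 = 2048 rad/s.
Step 2 — Component impedances:
  R1: Z = R = 437 Ω
  R2: Z = R = 16.5 Ω
  C: Z = 1/(jωC) = -j/(ω·C) = 0 - j1.338e+05 Ω
Step 3 — Parallel branch: R2 || C = 1/(1/R2 + 1/C) = 16.5 - j0.002035 Ω.
Step 4 — Series with R1: Z_total = R1 + (R2 || C) = 453.5 - j0.002035 Ω = 453.5∠-0.0° Ω.

Z = 453.5 - j0.002035 Ω = 453.5∠-0.0° Ω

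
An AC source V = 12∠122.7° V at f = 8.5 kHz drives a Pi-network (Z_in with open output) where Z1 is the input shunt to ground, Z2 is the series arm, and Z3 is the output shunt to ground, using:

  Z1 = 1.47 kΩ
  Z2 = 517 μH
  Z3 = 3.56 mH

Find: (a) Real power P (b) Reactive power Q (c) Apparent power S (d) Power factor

Step 1 — Angular frequency: ω = 2π·f = 2π·8500 = 5.341e+04 rad/s.
Step 2 — Component impedances:
  Z1: Z = R = 1470 Ω
  Z2: Z = jωL = j·5.341e+04·0.000517 = 0 + j27.61 Ω
  Z3: Z = jωL = j·5.341e+04·0.00356 = 0 + j190.1 Ω
Step 3 — With open output, the series arm Z2 and the output shunt Z3 appear in series to ground: Z2 + Z3 = 0 + j217.7 Ω.
Step 4 — Parallel with input shunt Z1: Z_in = Z1 || (Z2 + Z3) = 31.56 + j213.1 Ω = 215.4∠81.6° Ω.
Step 5 — Source phasor: V = 12∠122.7° V = -6.483 + j10.1 V.
Step 6 — Current: I = V / Z = 0.04197 + j0.03664 A = 0.05571∠41.1° A.
Step 7 — Complex power: S = V·I* = 0.09796 + j0.6613 VA.
Step 8 — Real power: P = Re(S) = 0.09796 W.
Step 9 — Reactive power: Q = Im(S) = 0.6613 VAR.
Step 10 — Apparent power: |S| = 0.6686 VA.
Step 11 — Power factor: PF = P/|S| = 0.1465 (lagging).

(a) P = 0.09796 W  (b) Q = 0.6613 VAR  (c) S = 0.6686 VA  (d) PF = 0.1465 (lagging)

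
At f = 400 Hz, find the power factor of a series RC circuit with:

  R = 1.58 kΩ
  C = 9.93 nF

Step 1 — Angular frequency: ω = 2π·f = 2π·400 = 2513 rad/s.
Step 2 — Component impedances:
  R: Z = R = 1580 Ω
  C: Z = 1/(jωC) = -j/(ω·C) = 0 - j4.007e+04 Ω
Step 3 — Series combination: Z_total = R + C = 1580 - j4.007e+04 Ω = 4.01e+04∠-87.7° Ω.
Step 4 — Power factor: PF = cos(φ) = Re(Z)/|Z| = 1580/4.01e+04 = 0.0394.
Step 5 — Type: Im(Z) = -4.007e+04 ⇒ leading (phase φ = -87.7°).

PF = 0.0394 (leading, φ = -87.7°)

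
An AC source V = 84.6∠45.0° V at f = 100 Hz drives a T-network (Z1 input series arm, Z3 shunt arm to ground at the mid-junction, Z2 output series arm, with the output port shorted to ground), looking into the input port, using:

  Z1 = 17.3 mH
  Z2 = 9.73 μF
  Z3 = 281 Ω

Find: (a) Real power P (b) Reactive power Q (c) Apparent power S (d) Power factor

Step 1 — Angular frequency: ω = 2π·f = 2π·100 = 628.3 rad/s.
Step 2 — Component impedances:
  Z1: Z = jωL = j·628.3·0.0173 = 0 + j10.87 Ω
  Z2: Z = 1/(jωC) = -j/(ω·C) = 0 - j163.6 Ω
  Z3: Z = R = 281 Ω
Step 3 — With the output port shorted to ground, the output series arm Z2 runs from the junction to ground; the shunt arm Z3 also runs from the junction to ground. They appear in parallel: Z3 || Z2 = 71.12 - j122.2 Ω.
Step 4 — Series with input arm Z1: Z_in = Z1 + (Z3 || Z2) = 71.12 - j111.3 Ω = 132.1∠-57.4° Ω.
Step 5 — Source phasor: V = 84.6∠45.0° V = 59.82 + j59.82 V.
Step 6 — Current: I = V / Z = -0.1378 + j0.6255 A = 0.6405∠102.4° A.
Step 7 — Complex power: S = V·I* = 29.18 - j45.66 VA.
Step 8 — Real power: P = Re(S) = 29.18 W.
Step 9 — Reactive power: Q = Im(S) = -45.66 VAR.
Step 10 — Apparent power: |S| = 54.19 VA.
Step 11 — Power factor: PF = P/|S| = 0.5384 (leading).

(a) P = 29.18 W  (b) Q = -45.66 VAR  (c) S = 54.19 VA  (d) PF = 0.5384 (leading)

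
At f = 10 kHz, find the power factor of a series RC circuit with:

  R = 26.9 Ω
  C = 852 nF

Step 1 — Angular frequency: ω = 2π·f = 2π·1e+04 = 6.283e+04 rad/s.
Step 2 — Component impedances:
  R: Z = R = 26.9 Ω
  C: Z = 1/(jωC) = -j/(ω·C) = 0 - j18.68 Ω
Step 3 — Series combination: Z_total = R + C = 26.9 - j18.68 Ω = 32.75∠-34.8° Ω.
Step 4 — Power factor: PF = cos(φ) = Re(Z)/|Z| = 26.9/32.75 = 0.8214.
Step 5 — Type: Im(Z) = -18.68 ⇒ leading (phase φ = -34.8°).

PF = 0.8214 (leading, φ = -34.8°)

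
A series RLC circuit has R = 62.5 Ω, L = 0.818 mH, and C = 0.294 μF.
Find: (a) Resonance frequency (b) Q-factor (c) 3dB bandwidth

Step 1 — Resonance condition Im(Z)=0 gives ω₀ = 1/√(LC).
Step 2 — ω₀ = 1/√(0.000818·2.94e-07) = 6.448e+04 rad/s.
Step 3 — f₀ = ω₀/(2π) = 1.026e+04 Hz.
Step 4 — Series Q: Q = ω₀L/R = 6.448e+04·0.000818/62.5 = 0.844.
Step 5 — 3dB bandwidth: Δω = ω₀/Q = 7.641e+04 rad/s; BW = Δω/(2π) = 1.216e+04 Hz.

(a) f₀ = 1.026e+04 Hz  (b) Q = 0.844  (c) BW = 1.216e+04 Hz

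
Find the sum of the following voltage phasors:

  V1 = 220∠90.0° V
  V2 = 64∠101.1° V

Step 1 — Convert each phasor to rectangular form:
  V1 = 220·(cos(90.0°) + j·sin(90.0°)) = 0 + j220 V
  V2 = 64·(cos(101.1°) + j·sin(101.1°)) = -12.32 + j62.8 V
Step 2 — Sum components: V_total = -12.32 + j282.8 V.
Step 3 — Convert to polar: |V_total| = 283.1 V, ∠V_total = 92.5°.

V_total = 283.1∠92.5° V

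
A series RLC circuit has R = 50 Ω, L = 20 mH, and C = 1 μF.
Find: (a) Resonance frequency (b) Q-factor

Step 1 — Resonance condition Im(Z)=0 gives ω₀ = 1/√(LC).
Step 2 — ω₀ = 1/√(0.02·1e-06) = 7071 rad/s.
Step 3 — f₀ = ω₀/(2π) = 1125 Hz.
Step 4 — Series Q: Q = ω₀L/R = 7071·0.02/50 = 2.828.

(a) f₀ = 1125 Hz  (b) Q = 2.828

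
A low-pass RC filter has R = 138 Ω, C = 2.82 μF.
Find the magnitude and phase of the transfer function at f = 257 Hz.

Step 1 — Angular frequency: ω = 2π·257 = 1615 rad/s.
Step 2 — Transfer function: H(jω) = 1/(1 + jωRC).
Step 3 — Denominator: 1 + jωRC = 1 + j·1615·138·2.82e-06 = 1 + j0.6284.
Step 4 — H = 0.7169 - j0.4505.
Step 5 — Magnitude: |H| = 0.8467 (-1.4 dB); phase: φ = -32.1°.

|H| = 0.8467 (-1.4 dB), φ = -32.1°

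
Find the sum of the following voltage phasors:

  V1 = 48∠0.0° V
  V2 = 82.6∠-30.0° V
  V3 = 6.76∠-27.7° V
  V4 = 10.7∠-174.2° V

Step 1 — Convert each phasor to rectangular form:
  V1 = 48·(cos(0.0°) + j·sin(0.0°)) = 48 V
  V2 = 82.6·(cos(-30.0°) + j·sin(-30.0°)) = 71.53 - j41.3 V
  V3 = 6.76·(cos(-27.7°) + j·sin(-27.7°)) = 5.985 - j3.142 V
  V4 = 10.7·(cos(-174.2°) + j·sin(-174.2°)) = -10.65 - j1.081 V
Step 2 — Sum components: V_total = 114.9 - j45.52 V.
Step 3 — Convert to polar: |V_total| = 123.6 V, ∠V_total = -21.6°.

V_total = 123.6∠-21.6° V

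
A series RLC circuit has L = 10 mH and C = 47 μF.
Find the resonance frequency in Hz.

Step 1 — Resonance condition Im(Z)=0 gives ω₀ = 1/√(LC).
Step 2 — ω₀ = 1/√(0.01·4.7e-05) = 1459 rad/s.
Step 3 — f₀ = ω₀/(2π) = 232.2 Hz.

f₀ = 232.2 Hz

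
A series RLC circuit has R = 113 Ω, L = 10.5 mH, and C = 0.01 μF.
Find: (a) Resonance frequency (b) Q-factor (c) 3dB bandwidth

Step 1 — Resonance condition Im(Z)=0 gives ω₀ = 1/√(LC).
Step 2 — ω₀ = 1/√(0.0105·1e-08) = 9.759e+04 rad/s.
Step 3 — f₀ = ω₀/(2π) = 1.553e+04 Hz.
Step 4 — Series Q: Q = ω₀L/R = 9.759e+04·0.0105/113 = 9.068.
Step 5 — 3dB bandwidth: Δω = ω₀/Q = 1.076e+04 rad/s; BW = Δω/(2π) = 1713 Hz.

(a) f₀ = 1.553e+04 Hz  (b) Q = 9.068  (c) BW = 1713 Hz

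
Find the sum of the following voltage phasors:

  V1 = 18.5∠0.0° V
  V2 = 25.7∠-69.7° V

Step 1 — Convert each phasor to rectangular form:
  V1 = 18.5·(cos(0.0°) + j·sin(0.0°)) = 18.5 V
  V2 = 25.7·(cos(-69.7°) + j·sin(-69.7°)) = 8.916 - j24.1 V
Step 2 — Sum components: V_total = 27.42 - j24.1 V.
Step 3 — Convert to polar: |V_total| = 36.51 V, ∠V_total = -41.3°.

V_total = 36.51∠-41.3° V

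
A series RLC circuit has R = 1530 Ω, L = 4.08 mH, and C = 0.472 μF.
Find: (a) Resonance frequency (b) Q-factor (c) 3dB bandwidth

Step 1 — Resonance: ω₀ = 1/√(LC) = 1/√(0.00408·4.72e-07) = 2.279e+04 rad/s.
Step 2 — f₀ = ω₀/(2π) = 3627 Hz.
Step 3 — Series Q: Q = ω₀L/R = 2.279e+04·0.00408/1530 = 0.06077.
Step 4 — Bandwidth: Δω = ω₀/Q = 3.75e+05 rad/s; BW = Δω/(2π) = 5.968e+04 Hz.

(a) f₀ = 3627 Hz  (b) Q = 0.06077  (c) BW = 5.968e+04 Hz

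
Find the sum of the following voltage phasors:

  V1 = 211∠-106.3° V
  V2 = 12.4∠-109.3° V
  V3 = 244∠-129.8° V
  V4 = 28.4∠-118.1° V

Step 1 — Convert each phasor to rectangular form:
  V1 = 211·(cos(-106.3°) + j·sin(-106.3°)) = -59.22 - j202.5 V
  V2 = 12.4·(cos(-109.3°) + j·sin(-109.3°)) = -4.098 - j11.7 V
  V3 = 244·(cos(-129.8°) + j·sin(-129.8°)) = -156.2 - j187.5 V
  V4 = 28.4·(cos(-118.1°) + j·sin(-118.1°)) = -13.38 - j25.05 V
Step 2 — Sum components: V_total = -232.9 - j426.7 V.
Step 3 — Convert to polar: |V_total| = 486.1 V, ∠V_total = -118.6°.

V_total = 486.1∠-118.6° V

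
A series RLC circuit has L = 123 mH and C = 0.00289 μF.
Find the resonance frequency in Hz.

Step 1 — Resonance condition Im(Z)=0 gives ω₀ = 1/√(LC).
Step 2 — ω₀ = 1/√(0.123·2.89e-09) = 5.304e+04 rad/s.
Step 3 — f₀ = ω₀/(2π) = 8441 Hz.

f₀ = 8441 Hz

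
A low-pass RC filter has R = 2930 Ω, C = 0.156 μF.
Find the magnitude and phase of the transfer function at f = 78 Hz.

Step 1 — Angular frequency: ω = 2π·78 = 490.1 rad/s.
Step 2 — Transfer function: H(jω) = 1/(1 + jωRC).
Step 3 — Denominator: 1 + jωRC = 1 + j·490.1·2930·1.56e-07 = 1 + j0.224.
Step 4 — H = 0.9522 - j0.2133.
Step 5 — Magnitude: |H| = 0.9758 (-0.2 dB); phase: φ = -12.6°.

|H| = 0.9758 (-0.2 dB), φ = -12.6°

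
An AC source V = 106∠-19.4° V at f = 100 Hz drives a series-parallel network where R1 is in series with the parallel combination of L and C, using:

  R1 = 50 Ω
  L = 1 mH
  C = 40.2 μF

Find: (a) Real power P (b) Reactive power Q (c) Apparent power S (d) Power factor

Step 1 — Angular frequency: ω = 2π·f = 2π·100 = 628.3 rad/s.
Step 2 — Component impedances:
  R1: Z = R = 50 Ω
  L: Z = jωL = j·628.3·0.001 = 0 + j0.6283 Ω
  C: Z = 1/(jωC) = -j/(ω·C) = 0 - j39.59 Ω
Step 3 — Parallel branch: L || C = 1/(1/L + 1/C) = 0 + j0.6385 Ω.
Step 4 — Series with R1: Z_total = R1 + (L || C) = 50 + j0.6385 Ω = 50∠0.7° Ω.
Step 5 — Source phasor: V = 106∠-19.4° V = 99.98 - j35.21 V.
Step 6 — Current: I = V / Z = 1.99 - j0.7296 A = 2.12∠-20.1° A.
Step 7 — Complex power: S = V·I* = 224.7 + j2.869 VA.
Step 8 — Real power: P = Re(S) = 224.7 W.
Step 9 — Reactive power: Q = Im(S) = 2.869 VAR.
Step 10 — Apparent power: |S| = 224.7 VA.
Step 11 — Power factor: PF = P/|S| = 0.9999 (lagging).

(a) P = 224.7 W  (b) Q = 2.869 VAR  (c) S = 224.7 VA  (d) PF = 0.9999 (lagging)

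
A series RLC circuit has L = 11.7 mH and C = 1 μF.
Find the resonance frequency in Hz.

Step 1 — Resonance condition Im(Z)=0 gives ω₀ = 1/√(LC).
Step 2 — ω₀ = 1/√(0.0117·1e-06) = 9245 rad/s.
Step 3 — f₀ = ω₀/(2π) = 1471 Hz.

f₀ = 1471 Hz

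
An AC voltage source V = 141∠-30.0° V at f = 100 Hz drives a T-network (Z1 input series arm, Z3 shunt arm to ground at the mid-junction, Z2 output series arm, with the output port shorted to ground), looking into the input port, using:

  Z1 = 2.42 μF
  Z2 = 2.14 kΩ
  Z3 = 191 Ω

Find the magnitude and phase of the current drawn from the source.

Step 1 — Angular frequency: ω = 2π·f = 2π·100 = 628.3 rad/s.
Step 2 — Component impedances:
  Z1: Z = 1/(jωC) = -j/(ω·C) = 0 - j657.7 Ω
  Z2: Z = R = 2140 Ω
  Z3: Z = R = 191 Ω
Step 3 — With the output port shorted to ground, the output series arm Z2 runs from the junction to ground; the shunt arm Z3 also runs from the junction to ground. They appear in parallel: Z3 || Z2 = 175.3 Ω.
Step 4 — Series with input arm Z1: Z_in = Z1 + (Z3 || Z2) = 175.3 - j657.7 Ω = 680.6∠-75.1° Ω.
Step 5 — Source phasor: V = 141∠-30.0° V = 122.1 - j70.5 V.
Step 6 — Ohm's law: I = V / Z_total = (122.1 - j70.5) / (175.3 - j657.7) = 0.1463 + j0.1467 A.
Step 7 — Convert to polar: |I| = 0.2072 A, ∠I = 45.1°.

I = 0.2072∠45.1° A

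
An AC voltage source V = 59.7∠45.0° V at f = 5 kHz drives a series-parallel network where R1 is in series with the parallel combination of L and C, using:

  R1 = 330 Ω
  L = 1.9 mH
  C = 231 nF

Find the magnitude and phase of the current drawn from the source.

Step 1 — Angular frequency: ω = 2π·f = 2π·5000 = 3.142e+04 rad/s.
Step 2 — Component impedances:
  R1: Z = R = 330 Ω
  L: Z = jωL = j·3.142e+04·0.0019 = 0 + j59.69 Ω
  C: Z = 1/(jωC) = -j/(ω·C) = 0 - j137.8 Ω
Step 3 — Parallel branch: L || C = 1/(1/L + 1/C) = 0 + j105.3 Ω.
Step 4 — Series with R1: Z_total = R1 + (L || C) = 330 + j105.3 Ω = 346.4∠17.7° Ω.
Step 5 — Source phasor: V = 59.7∠45.0° V = 42.21 + j42.21 V.
Step 6 — Ohm's law: I = V / Z_total = (42.21 + j42.21) / (330 + j105.3) = 0.1531 + j0.07905 A.
Step 7 — Convert to polar: |I| = 0.1723 A, ∠I = 27.3°.

I = 0.1723∠27.3° A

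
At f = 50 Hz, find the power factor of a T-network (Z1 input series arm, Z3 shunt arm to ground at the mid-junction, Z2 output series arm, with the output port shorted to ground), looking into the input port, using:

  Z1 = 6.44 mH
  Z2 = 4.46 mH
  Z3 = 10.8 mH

Step 1 — Angular frequency: ω = 2π·f = 2π·50 = 314.2 rad/s.
Step 2 — Component impedances:
  Z1: Z = jωL = j·314.2·0.00644 = 0 + j2.023 Ω
  Z2: Z = jωL = j·314.2·0.00446 = 0 + j1.401 Ω
  Z3: Z = jωL = j·314.2·0.0108 = 0 + j3.393 Ω
Step 3 — With the output port shorted to ground, the output series arm Z2 runs from the junction to ground; the shunt arm Z3 also runs from the junction to ground. They appear in parallel: Z3 || Z2 = 0 + j0.9916 Ω.
Step 4 — Series with input arm Z1: Z_in = Z1 + (Z3 || Z2) = 0 + j3.015 Ω = 3.015∠90.0° Ω.
Step 5 — Power factor: PF = cos(φ) = Re(Z)/|Z| = 0/3.015 = 0.
Step 6 — Type: Im(Z) = 3.015 ⇒ lagging (phase φ = 90.0°).

PF = 0 (lagging, φ = 90.0°)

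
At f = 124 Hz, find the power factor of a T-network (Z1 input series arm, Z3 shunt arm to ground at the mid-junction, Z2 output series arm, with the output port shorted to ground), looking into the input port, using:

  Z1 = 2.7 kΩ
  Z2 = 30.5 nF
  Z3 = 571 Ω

Step 1 — Angular frequency: ω = 2π·f = 2π·124 = 779.1 rad/s.
Step 2 — Component impedances:
  Z1: Z = R = 2700 Ω
  Z2: Z = 1/(jωC) = -j/(ω·C) = 0 - j4.208e+04 Ω
  Z3: Z = R = 571 Ω
Step 3 — With the output port shorted to ground, the output series arm Z2 runs from the junction to ground; the shunt arm Z3 also runs from the junction to ground. They appear in parallel: Z3 || Z2 = 570.9 - j7.746 Ω.
Step 4 — Series with input arm Z1: Z_in = Z1 + (Z3 || Z2) = 3271 - j7.746 Ω = 3271∠-0.1° Ω.
Step 5 — Power factor: PF = cos(φ) = Re(Z)/|Z| = 3271/3271 = 1.
Step 6 — Type: Im(Z) = -7.746 ⇒ leading (phase φ = -0.1°).

PF = 1 (leading, φ = -0.1°)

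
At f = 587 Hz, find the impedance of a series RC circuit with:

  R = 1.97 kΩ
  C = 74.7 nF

Step 1 — Angular frequency: ω = 2π·f = 2π·587 = 3688 rad/s.
Step 2 — Component impedances:
  R: Z = R = 1970 Ω
  C: Z = 1/(jωC) = -j/(ω·C) = 0 - j3630 Ω
Step 3 — Series combination: Z_total = R + C = 1970 - j3630 Ω = 4130∠-61.5° Ω.

Z = 1970 - j3630 Ω = 4130∠-61.5° Ω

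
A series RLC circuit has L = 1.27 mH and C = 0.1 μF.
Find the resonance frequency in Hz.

Step 1 — Resonance condition Im(Z)=0 gives ω₀ = 1/√(LC).
Step 2 — ω₀ = 1/√(0.00127·1e-07) = 8.874e+04 rad/s.
Step 3 — f₀ = ω₀/(2π) = 1.412e+04 Hz.

f₀ = 1.412e+04 Hz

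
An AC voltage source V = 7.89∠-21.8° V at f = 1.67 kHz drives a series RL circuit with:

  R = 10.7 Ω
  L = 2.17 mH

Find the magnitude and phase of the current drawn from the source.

Step 1 — Angular frequency: ω = 2π·f = 2π·1670 = 1.049e+04 rad/s.
Step 2 — Component impedances:
  R: Z = R = 10.7 Ω
  L: Z = jωL = j·1.049e+04·0.00217 = 0 + j22.77 Ω
Step 3 — Series combination: Z_total = R + L = 10.7 + j22.77 Ω = 25.16∠64.8° Ω.
Step 4 — Source phasor: V = 7.89∠-21.8° V = 7.326 - j2.93 V.
Step 5 — Ohm's law: I = V / Z_total = (7.326 - j2.93) / (10.7 + j22.77) = 0.01844 - j0.3131 A.
Step 6 — Convert to polar: |I| = 0.3136 A, ∠I = -86.6°.

I = 0.3136∠-86.6° A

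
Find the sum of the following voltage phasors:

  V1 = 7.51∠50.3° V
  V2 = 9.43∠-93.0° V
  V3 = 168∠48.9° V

Step 1 — Convert each phasor to rectangular form:
  V1 = 7.51·(cos(50.3°) + j·sin(50.3°)) = 4.797 + j5.778 V
  V2 = 9.43·(cos(-93.0°) + j·sin(-93.0°)) = -0.4935 - j9.417 V
  V3 = 168·(cos(48.9°) + j·sin(48.9°)) = 110.4 + j126.6 V
Step 2 — Sum components: V_total = 114.7 + j123 V.
Step 3 — Convert to polar: |V_total| = 168.2 V, ∠V_total = 47.0°.

V_total = 168.2∠47.0° V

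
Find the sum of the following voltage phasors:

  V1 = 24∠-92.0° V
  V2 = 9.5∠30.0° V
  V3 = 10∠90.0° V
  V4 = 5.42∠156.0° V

Step 1 — Convert each phasor to rectangular form:
  V1 = 24·(cos(-92.0°) + j·sin(-92.0°)) = -0.8376 - j23.99 V
  V2 = 9.5·(cos(30.0°) + j·sin(30.0°)) = 8.227 + j4.75 V
  V3 = 10·(cos(90.0°) + j·sin(90.0°)) = 0 + j10 V
  V4 = 5.42·(cos(156.0°) + j·sin(156.0°)) = -4.951 + j2.205 V
Step 2 — Sum components: V_total = 2.438 - j7.031 V.
Step 3 — Convert to polar: |V_total| = 7.442 V, ∠V_total = -70.9°.

V_total = 7.442∠-70.9° V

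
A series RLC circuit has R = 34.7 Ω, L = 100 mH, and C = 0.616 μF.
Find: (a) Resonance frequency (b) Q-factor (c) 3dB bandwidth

Step 1 — Resonance condition Im(Z)=0 gives ω₀ = 1/√(LC).
Step 2 — ω₀ = 1/√(0.1·6.16e-07) = 4029 rad/s.
Step 3 — f₀ = ω₀/(2π) = 641.3 Hz.
Step 4 — Series Q: Q = ω₀L/R = 4029·0.1/34.7 = 11.61.
Step 5 — 3dB bandwidth: Δω = ω₀/Q = 347 rad/s; BW = Δω/(2π) = 55.23 Hz.

(a) f₀ = 641.3 Hz  (b) Q = 11.61  (c) BW = 55.23 Hz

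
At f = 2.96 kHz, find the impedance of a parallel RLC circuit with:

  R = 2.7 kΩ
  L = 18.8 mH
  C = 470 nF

Step 1 — Angular frequency: ω = 2π·f = 2π·2960 = 1.86e+04 rad/s.
Step 2 — Component impedances:
  R: Z = R = 2700 Ω
  L: Z = jωL = j·1.86e+04·0.0188 = 0 + j349.6 Ω
  C: Z = 1/(jωC) = -j/(ω·C) = 0 - j114.4 Ω
Step 3 — Parallel combination: 1/Z_total = 1/R + 1/L + 1/C; Z_total = 10.67 - j169.4 Ω = 169.7∠-86.4° Ω.

Z = 10.67 - j169.4 Ω = 169.7∠-86.4° Ω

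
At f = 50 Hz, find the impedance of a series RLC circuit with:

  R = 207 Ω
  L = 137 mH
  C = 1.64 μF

Step 1 — Angular frequency: ω = 2π·f = 2π·50 = 314.2 rad/s.
Step 2 — Component impedances:
  R: Z = R = 207 Ω
  L: Z = jωL = j·314.2·0.137 = 0 + j43.04 Ω
  C: Z = 1/(jωC) = -j/(ω·C) = 0 - j1941 Ω
Step 3 — Series combination: Z_total = R + L + C = 207 - j1898 Ω = 1909∠-83.8° Ω.

Z = 207 - j1898 Ω = 1909∠-83.8° Ω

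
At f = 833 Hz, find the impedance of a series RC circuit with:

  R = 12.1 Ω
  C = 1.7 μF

Step 1 — Angular frequency: ω = 2π·f = 2π·833 = 5234 rad/s.
Step 2 — Component impedances:
  R: Z = R = 12.1 Ω
  C: Z = 1/(jωC) = -j/(ω·C) = 0 - j112.4 Ω
Step 3 — Series combination: Z_total = R + C = 12.1 - j112.4 Ω = 113∠-83.9° Ω.

Z = 12.1 - j112.4 Ω = 113∠-83.9° Ω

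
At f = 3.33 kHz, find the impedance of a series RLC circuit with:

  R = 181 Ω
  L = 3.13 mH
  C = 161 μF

Step 1 — Angular frequency: ω = 2π·f = 2π·3330 = 2.092e+04 rad/s.
Step 2 — Component impedances:
  R: Z = R = 181 Ω
  L: Z = jωL = j·2.092e+04·0.00313 = 0 + j65.49 Ω
  C: Z = 1/(jωC) = -j/(ω·C) = 0 - j0.2969 Ω
Step 3 — Series combination: Z_total = R + L + C = 181 + j65.19 Ω = 192.4∠19.8° Ω.

Z = 181 + j65.19 Ω = 192.4∠19.8° Ω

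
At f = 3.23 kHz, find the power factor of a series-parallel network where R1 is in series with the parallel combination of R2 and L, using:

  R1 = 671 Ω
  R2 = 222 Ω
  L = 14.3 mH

Step 1 — Angular frequency: ω = 2π·f = 2π·3230 = 2.029e+04 rad/s.
Step 2 — Component impedances:
  R1: Z = R = 671 Ω
  R2: Z = R = 222 Ω
  L: Z = jωL = j·2.029e+04·0.0143 = 0 + j290.2 Ω
Step 3 — Parallel branch: R2 || L = 1/(1/R2 + 1/L) = 140 + j107.1 Ω.
Step 4 — Series with R1: Z_total = R1 + (R2 || L) = 811 + j107.1 Ω = 818.1∠7.5° Ω.
Step 5 — Power factor: PF = cos(φ) = Re(Z)/|Z| = 811.05/818.09 = 0.9914.
Step 6 — Type: Im(Z) = 107.1 ⇒ lagging (phase φ = 7.5°).

PF = 0.9914 (lagging, φ = 7.5°)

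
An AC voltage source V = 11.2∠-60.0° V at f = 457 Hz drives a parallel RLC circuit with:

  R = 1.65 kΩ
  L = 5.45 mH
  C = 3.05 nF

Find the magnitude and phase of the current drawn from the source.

Step 1 — Angular frequency: ω = 2π·f = 2π·457 = 2871 rad/s.
Step 2 — Component impedances:
  R: Z = R = 1650 Ω
  L: Z = jωL = j·2871·0.00545 = 0 + j15.65 Ω
  C: Z = 1/(jωC) = -j/(ω·C) = 0 - j1.142e+05 Ω
Step 3 — Parallel combination: 1/Z_total = 1/R + 1/L + 1/C; Z_total = 0.1485 + j15.65 Ω = 15.65∠89.5° Ω.
Step 4 — Source phasor: V = 11.2∠-60.0° V = 5.6 - j9.699 V.
Step 5 — Ohm's law: I = V / Z_total = (5.6 - j9.699) / (0.1485 + j15.65) = -0.6163 - j0.3637 A.
Step 6 — Convert to polar: |I| = 0.7156 A, ∠I = -149.5°.

I = 0.7156∠-149.5° A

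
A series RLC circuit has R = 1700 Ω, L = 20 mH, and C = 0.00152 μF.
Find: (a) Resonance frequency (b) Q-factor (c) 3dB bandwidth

Step 1 — Resonance condition Im(Z)=0 gives ω₀ = 1/√(LC).
Step 2 — ω₀ = 1/√(0.02·1.52e-09) = 1.814e+05 rad/s.
Step 3 — f₀ = ω₀/(2π) = 2.887e+04 Hz.
Step 4 — Series Q: Q = ω₀L/R = 1.814e+05·0.02/1700 = 2.134.
Step 5 — 3dB bandwidth: Δω = ω₀/Q = 8.5e+04 rad/s; BW = Δω/(2π) = 1.353e+04 Hz.

(a) f₀ = 2.887e+04 Hz  (b) Q = 2.134  (c) BW = 1.353e+04 Hz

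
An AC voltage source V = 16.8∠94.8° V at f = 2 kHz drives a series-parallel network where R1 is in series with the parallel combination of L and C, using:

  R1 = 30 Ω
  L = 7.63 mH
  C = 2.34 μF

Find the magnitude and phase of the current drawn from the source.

Step 1 — Angular frequency: ω = 2π·f = 2π·2000 = 1.257e+04 rad/s.
Step 2 — Component impedances:
  R1: Z = R = 30 Ω
  L: Z = jωL = j·1.257e+04·0.00763 = 0 + j95.88 Ω
  C: Z = 1/(jωC) = -j/(ω·C) = 0 - j34.01 Ω
Step 3 — Parallel branch: L || C = 1/(1/L + 1/C) = 0 - j52.7 Ω.
Step 4 — Series with R1: Z_total = R1 + (L || C) = 30 - j52.7 Ω = 60.64∠-60.3° Ω.
Step 5 — Source phasor: V = 16.8∠94.8° V = -1.406 + j16.74 V.
Step 6 — Ohm's law: I = V / Z_total = (-1.406 + j16.74) / (30 - j52.7) = -0.2514 + j0.1164 A.
Step 7 — Convert to polar: |I| = 0.277 A, ∠I = 155.1°.

I = 0.277∠155.1° A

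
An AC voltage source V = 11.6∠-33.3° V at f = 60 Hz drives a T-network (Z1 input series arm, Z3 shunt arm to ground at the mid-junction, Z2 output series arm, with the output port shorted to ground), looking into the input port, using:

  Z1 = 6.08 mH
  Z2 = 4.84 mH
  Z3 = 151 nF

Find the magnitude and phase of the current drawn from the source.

Step 1 — Angular frequency: ω = 2π·f = 2π·60 = 377 rad/s.
Step 2 — Component impedances:
  Z1: Z = jωL = j·377·0.00608 = 0 + j2.292 Ω
  Z2: Z = jωL = j·377·0.00484 = 0 + j1.825 Ω
  Z3: Z = 1/(jωC) = -j/(ω·C) = 0 - j1.757e+04 Ω
Step 3 — With the output port shorted to ground, the output series arm Z2 runs from the junction to ground; the shunt arm Z3 also runs from the junction to ground. They appear in parallel: Z3 || Z2 = 0 + j1.825 Ω.
Step 4 — Series with input arm Z1: Z_in = Z1 + (Z3 || Z2) = 0 + j4.117 Ω = 4.117∠90.0° Ω.
Step 5 — Source phasor: V = 11.6∠-33.3° V = 9.695 - j6.369 V.
Step 6 — Ohm's law: I = V / Z_total = (9.695 - j6.369) / (0 + j4.117) = -1.547 - j2.355 A.
Step 7 — Convert to polar: |I| = 2.818 A, ∠I = -123.3°.

I = 2.818∠-123.3° A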